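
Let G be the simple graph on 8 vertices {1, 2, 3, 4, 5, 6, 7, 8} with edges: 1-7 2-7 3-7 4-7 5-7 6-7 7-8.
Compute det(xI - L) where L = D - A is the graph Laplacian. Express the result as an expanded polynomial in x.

With the vertex order [1, 2, 3, 4, 5, 6, 7, 8], the degrees are [1, 1, 1, 1, 1, 1, 7, 1], giving D = diag(1, 1, 1, 1, 1, 1, 7, 1) and L = D - A. L has integer entries, so p(x) = det(xI - L) has integer coefficients. Expanding the determinant yields x^8 - 14x^7 + 63x^6 - 140x^5 + 175x^4 - 126x^3 + 49x^2 - 8x. The constant term is 0 because L is singular (the all-ones vector lies in its kernel). By the matrix-tree theorem the graph has (1/8) * product of the nonzero eigenvalues = 1 spanning tree.

x^8 - 14x^7 + 63x^6 - 140x^5 + 175x^4 - 126x^3 + 49x^2 - 8x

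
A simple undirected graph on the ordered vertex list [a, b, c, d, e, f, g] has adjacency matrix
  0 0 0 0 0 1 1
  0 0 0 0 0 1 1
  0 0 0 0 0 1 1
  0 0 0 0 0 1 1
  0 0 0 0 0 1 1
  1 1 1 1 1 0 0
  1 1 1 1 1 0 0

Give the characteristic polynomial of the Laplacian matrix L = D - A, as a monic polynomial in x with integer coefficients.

Reading degrees in the order [a, b, c, d, e, f, g] gives [2, 2, 2, 2, 2, 5, 5]; set D = diag(2, 2, 2, 2, 2, 5, 5) and form L = D - A. L has integer entries, so p(x) = det(xI - L) has integer coefficients. Expanding the determinant yields x^7 - 20x^6 + 155x^5 - 600x^4 + 1240x^3 - 1312x^2 + 560x. The coefficient of x^6 equals -trace(L) = -20, matching the sum of degrees. By the matrix-tree theorem the graph has (1/7) * product of the nonzero eigenvalues = 80 spanning trees.

x^7 - 20x^6 + 155x^5 - 600x^4 + 1240x^3 - 1312x^2 + 560x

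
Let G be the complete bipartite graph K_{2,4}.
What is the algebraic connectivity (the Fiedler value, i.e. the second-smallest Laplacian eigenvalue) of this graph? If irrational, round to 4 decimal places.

The graph has 6 vertices and degree multiset [4, 4, 2, 2, 2, 2]; D is the diagonal matrix of degrees and L = D - A. The smallest Laplacian eigenvalue is always 0. The next one, lambda_2 = 2, measures how hard the graph is to disconnect: larger values mean better connectivity. There is one zero in the spectrum, matching the 1 component.

2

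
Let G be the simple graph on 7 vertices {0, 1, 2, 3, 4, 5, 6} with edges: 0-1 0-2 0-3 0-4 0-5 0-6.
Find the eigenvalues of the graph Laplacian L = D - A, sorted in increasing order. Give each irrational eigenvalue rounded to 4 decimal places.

Reading degrees in the order [0, 1, 2, 3, 4, 5, 6] gives [6, 1, 1, 1, 1, 1, 1]; set D = diag(6, 1, 1, 1, 1, 1, 1) and form L = D - A. The multiplicity of 0 as a Laplacian eigenvalue equals the number of connected components. The largest eigenvalue, 7, is at most the vertex count 7. There is one zero in the spectrum, matching the 1 component.

[0, 1, 1, 1, 1, 1, 7]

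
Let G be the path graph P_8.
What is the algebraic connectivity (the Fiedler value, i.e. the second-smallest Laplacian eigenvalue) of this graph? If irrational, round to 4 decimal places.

0.1522

The graph has 8 vertices and degree multiset [2, 2, 2, 2, 2, 2, 1, 1]; D is the diagonal matrix of degrees and L = D - A. Computing the eigenvalues of L and sorting gives [0, 0.1522, 0.5858, 1.2346, 2, 2.7654, 3.4142, 3.8478]. The Fiedler value lambda_2 = 0.1522 is strictly positive, so the graph is connected. The eigenvalues sum to 14, which equals trace(L) = 2|E|. The largest eigenvalue, 3.8478, is at most the vertex count 8.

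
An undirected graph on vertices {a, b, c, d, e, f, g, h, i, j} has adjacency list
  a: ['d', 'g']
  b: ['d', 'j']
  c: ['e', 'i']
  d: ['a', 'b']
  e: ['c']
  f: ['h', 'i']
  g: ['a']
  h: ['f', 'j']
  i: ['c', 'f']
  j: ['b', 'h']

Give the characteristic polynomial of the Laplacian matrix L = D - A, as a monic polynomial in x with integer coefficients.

x^10 - 18x^9 + 136x^8 - 560x^7 + 1365x^6 - 2002x^5 + 1716x^4 - 792x^3 + 165x^2 - 10x

Each diagonal entry of L is the vertex degree and each off-diagonal entry is -1 where an edge is present, 0 otherwise; in the order [a, b, c, d, e, f, g, h, i, j] the diagonal is [2, 2, 2, 2, 1, 2, 1, 2, 2, 2]. L has integer entries, so p(x) = det(xI - L) has integer coefficients. Expanding the determinant yields x^10 - 18x^9 + 136x^8 - 560x^7 + 1365x^6 - 2002x^5 + 1716x^4 - 792x^3 + 165x^2 - 10x. The coefficient of x^9 equals -trace(L) = -18, matching the sum of degrees. The largest eigenvalue, 3.9021, is at most the vertex count 10.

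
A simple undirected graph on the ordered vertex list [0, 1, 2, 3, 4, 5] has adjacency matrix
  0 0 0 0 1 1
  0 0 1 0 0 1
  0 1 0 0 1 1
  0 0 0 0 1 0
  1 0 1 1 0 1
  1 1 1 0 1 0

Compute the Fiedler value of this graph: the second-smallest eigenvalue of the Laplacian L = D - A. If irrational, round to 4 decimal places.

Each diagonal entry of L is the vertex degree and each off-diagonal entry is -1 where an edge is present, 0 otherwise; in the order [0, 1, 2, 3, 4, 5] the diagonal is [2, 2, 3, 1, 4, 4]. The smallest Laplacian eigenvalue is always 0. The next one, lambda_2 = 0.8851, measures how hard the graph is to disconnect: larger values mean better connectivity.

0.8851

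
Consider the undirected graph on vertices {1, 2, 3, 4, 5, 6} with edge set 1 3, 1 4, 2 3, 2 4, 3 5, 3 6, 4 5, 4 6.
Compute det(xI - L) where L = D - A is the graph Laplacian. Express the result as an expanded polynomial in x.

x^6 - 16x^5 + 96x^4 - 272x^3 + 368x^2 - 192x

Each diagonal entry of L is the vertex degree and each off-diagonal entry is -1 where an edge is present, 0 otherwise; in the order [1, 2, 3, 4, 5, 6] the diagonal is [2, 2, 4, 4, 2, 2]. L has integer entries, so p(x) = det(xI - L) has integer coefficients. Expanding the determinant yields x^6 - 16x^5 + 96x^4 - 272x^3 + 368x^2 - 192x. The coefficient of x^5 equals -trace(L) = -16, matching the sum of degrees. By the matrix-tree theorem the graph has (1/6) * product of the nonzero eigenvalues = 32 spanning trees.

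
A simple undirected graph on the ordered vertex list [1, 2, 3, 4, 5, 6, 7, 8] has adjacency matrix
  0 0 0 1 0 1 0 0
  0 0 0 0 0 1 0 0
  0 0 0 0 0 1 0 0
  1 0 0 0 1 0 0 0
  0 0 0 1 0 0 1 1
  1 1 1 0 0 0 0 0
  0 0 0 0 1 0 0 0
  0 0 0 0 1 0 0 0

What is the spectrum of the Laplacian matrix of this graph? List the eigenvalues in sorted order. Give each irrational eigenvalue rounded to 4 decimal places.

[0, 0.1864, 1, 1, 1, 2.4707, 4, 4.3429]

With the vertex order [1, 2, 3, 4, 5, 6, 7, 8], the degrees are [2, 1, 1, 2, 3, 3, 1, 1], giving D = diag(2, 1, 1, 2, 3, 3, 1, 1) and L = D - A. L is symmetric positive semidefinite, so every eigenvalue is real and nonnegative. The single zero eigenvalue shows the graph is connected. The eigenvalues sum to 14, which equals trace(L) = 2|E|. The largest eigenvalue, 4.3429, is at most the vertex count 8.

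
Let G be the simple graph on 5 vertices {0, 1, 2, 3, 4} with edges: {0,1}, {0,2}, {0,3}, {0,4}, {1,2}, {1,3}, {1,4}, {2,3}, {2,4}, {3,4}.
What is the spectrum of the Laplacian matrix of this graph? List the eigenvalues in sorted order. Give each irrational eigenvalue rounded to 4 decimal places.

With the vertex order [0, 1, 2, 3, 4], the degrees are [4, 4, 4, 4, 4], giving D = diag(4, 4, 4, 4, 4) and L = D - A. L is symmetric positive semidefinite, so every eigenvalue is real and nonnegative.

[0, 5, 5, 5, 5]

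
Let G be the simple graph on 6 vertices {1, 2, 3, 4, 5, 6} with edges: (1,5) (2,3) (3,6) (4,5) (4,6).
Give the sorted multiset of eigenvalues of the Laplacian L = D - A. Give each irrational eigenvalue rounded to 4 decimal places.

[0, 0.2679, 1, 2, 3, 3.7321]

Reading degrees in the order [1, 2, 3, 4, 5, 6] gives [1, 1, 2, 2, 2, 2]; set D = diag(1, 1, 2, 2, 2, 2) and form L = D - A. The multiplicity of 0 as a Laplacian eigenvalue equals the number of connected components. There is one zero in the spectrum, matching the 1 component.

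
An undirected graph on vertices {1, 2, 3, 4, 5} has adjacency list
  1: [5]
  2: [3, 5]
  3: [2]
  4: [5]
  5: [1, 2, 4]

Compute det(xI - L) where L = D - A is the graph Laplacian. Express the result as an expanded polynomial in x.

x^5 - 8x^4 + 20x^3 - 18x^2 + 5x

With the vertex order [1, 2, 3, 4, 5], the degrees are [1, 2, 1, 1, 3], giving D = diag(1, 2, 1, 1, 3) and L = D - A. Computing det(xI - L) by cofactor expansion (or equivalently via sum-over-permutations) gives x^5 - 8x^4 + 20x^3 - 18x^2 + 5x. Since p(0) = det(-L) = 0, x divides p(x). The eigenvalues sum to 8, which equals trace(L) = 2|E|. The largest eigenvalue, 4.1701, is at most the vertex count 5.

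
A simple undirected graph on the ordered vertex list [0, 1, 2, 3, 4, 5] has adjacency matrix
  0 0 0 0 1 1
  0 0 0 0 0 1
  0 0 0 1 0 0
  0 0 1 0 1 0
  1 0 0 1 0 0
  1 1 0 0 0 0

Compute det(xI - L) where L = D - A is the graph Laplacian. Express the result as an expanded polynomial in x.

Each diagonal entry of L is the vertex degree and each off-diagonal entry is -1 where an edge is present, 0 otherwise; in the order [0, 1, 2, 3, 4, 5] the diagonal is [2, 1, 1, 2, 2, 2]. Computing det(xI - L) by cofactor expansion (or equivalently via sum-over-permutations) gives x^6 - 10x^5 + 36x^4 - 56x^3 + 35x^2 - 6x. The constant term is 0 because L is singular (the all-ones vector lies in its kernel). The eigenvalues sum to 10, which equals trace(L) = 2|E|.

x^6 - 10x^5 + 36x^4 - 56x^3 + 35x^2 - 6x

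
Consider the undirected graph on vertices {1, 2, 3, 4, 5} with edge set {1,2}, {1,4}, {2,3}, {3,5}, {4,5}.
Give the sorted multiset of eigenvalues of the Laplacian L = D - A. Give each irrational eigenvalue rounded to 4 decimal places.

Each diagonal entry of L is the vertex degree and each off-diagonal entry is -1 where an edge is present, 0 otherwise; in the order [1, 2, 3, 4, 5] the diagonal is [2, 2, 2, 2, 2]. The multiplicity of 0 as a Laplacian eigenvalue equals the number of connected components.

[0, 1.3820, 1.3820, 3.6180, 3.6180]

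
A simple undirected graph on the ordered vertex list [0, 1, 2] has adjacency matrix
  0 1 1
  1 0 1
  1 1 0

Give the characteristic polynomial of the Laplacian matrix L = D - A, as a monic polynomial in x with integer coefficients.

Reading degrees in the order [0, 1, 2] gives [2, 2, 2]; set D = diag(2, 2, 2) and form L = D - A. L has integer entries, so p(x) = det(xI - L) has integer coefficients. Expanding the determinant yields x^3 - 6x^2 + 9x. The constant term is 0 because L is singular (the all-ones vector lies in its kernel).

x^3 - 6x^2 + 9x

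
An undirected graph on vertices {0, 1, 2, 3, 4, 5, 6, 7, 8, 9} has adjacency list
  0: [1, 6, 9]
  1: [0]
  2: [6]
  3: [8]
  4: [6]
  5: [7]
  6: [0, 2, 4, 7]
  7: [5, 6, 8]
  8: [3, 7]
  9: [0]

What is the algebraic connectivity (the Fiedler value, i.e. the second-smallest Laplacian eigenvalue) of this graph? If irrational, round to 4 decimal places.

Each diagonal entry of L is the vertex degree and each off-diagonal entry is -1 where an edge is present, 0 otherwise; in the order [0, 1, 2, 3, 4, 5, 6, 7, 8, 9] the diagonal is [3, 1, 1, 1, 1, 1, 4, 3, 2, 1]. The smallest Laplacian eigenvalue is always 0. The next one, lambda_2 = 0.2100, measures how hard the graph is to disconnect: larger values mean better connectivity. The eigenvalues sum to 18, which equals trace(L) = 2|E|. By the matrix-tree theorem the graph has (1/10) * product of the nonzero eigenvalues = 1 spanning tree.

0.2100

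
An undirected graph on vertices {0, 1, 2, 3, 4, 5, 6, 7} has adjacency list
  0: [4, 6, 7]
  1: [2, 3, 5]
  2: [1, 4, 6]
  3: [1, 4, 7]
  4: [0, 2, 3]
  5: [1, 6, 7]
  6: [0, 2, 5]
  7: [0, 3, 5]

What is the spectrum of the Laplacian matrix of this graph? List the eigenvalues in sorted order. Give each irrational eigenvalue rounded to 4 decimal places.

[0, 2, 2, 2, 4, 4, 4, 6]

Each diagonal entry of L is the vertex degree and each off-diagonal entry is -1 where an edge is present, 0 otherwise; in the order [0, 1, 2, 3, 4, 5, 6, 7] the diagonal is [3, 3, 3, 3, 3, 3, 3, 3]. The multiplicity of 0 as a Laplacian eigenvalue equals the number of connected components. The largest eigenvalue, 6, is at most the vertex count 8. There is one zero in the spectrum, matching the 1 component.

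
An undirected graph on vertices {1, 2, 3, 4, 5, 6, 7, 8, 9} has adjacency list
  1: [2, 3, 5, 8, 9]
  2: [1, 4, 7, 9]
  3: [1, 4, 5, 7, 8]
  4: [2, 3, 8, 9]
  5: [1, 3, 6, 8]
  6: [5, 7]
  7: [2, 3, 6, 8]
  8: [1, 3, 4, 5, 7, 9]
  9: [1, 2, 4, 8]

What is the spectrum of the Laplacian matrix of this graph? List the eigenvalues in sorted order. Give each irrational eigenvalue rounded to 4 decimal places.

[0, 1.5437, 3.1681, 3.7863, 4.2425, 5, 5.9000, 6.7678, 7.5916]

Each diagonal entry of L is the vertex degree and each off-diagonal entry is -1 where an edge is present, 0 otherwise; in the order [1, 2, 3, 4, 5, 6, 7, 8, 9] the diagonal is [5, 4, 5, 4, 4, 2, 4, 6, 4]. The multiplicity of 0 as a Laplacian eigenvalue equals the number of connected components. The single zero eigenvalue shows the graph is connected. There is one zero in the spectrum, matching the 1 component.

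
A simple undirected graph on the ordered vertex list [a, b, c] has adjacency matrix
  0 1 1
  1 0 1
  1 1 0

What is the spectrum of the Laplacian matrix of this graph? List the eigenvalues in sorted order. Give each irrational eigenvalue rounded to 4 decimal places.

[0, 3, 3]

With the vertex order [a, b, c], the degrees are [2, 2, 2], giving D = diag(2, 2, 2) and L = D - A. Diagonalising L (or applying a numerical eigensolver to the 3x3 matrix) gives the spectrum above. The single zero eigenvalue shows the graph is connected. The largest eigenvalue, 3, is at most the vertex count 3.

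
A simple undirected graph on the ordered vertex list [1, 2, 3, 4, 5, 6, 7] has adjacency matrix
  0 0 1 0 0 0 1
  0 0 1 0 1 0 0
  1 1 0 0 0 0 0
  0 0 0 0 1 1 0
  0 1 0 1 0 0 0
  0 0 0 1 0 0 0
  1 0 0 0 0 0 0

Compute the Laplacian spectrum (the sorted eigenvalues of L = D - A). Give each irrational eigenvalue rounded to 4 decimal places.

[0, 0.1981, 0.7530, 1.5550, 2.4450, 3.2470, 3.8019]

With the vertex order [1, 2, 3, 4, 5, 6, 7], the degrees are [2, 2, 2, 2, 2, 1, 1], giving D = diag(2, 2, 2, 2, 2, 1, 1) and L = D - A. L is symmetric positive semidefinite, so every eigenvalue is real and nonnegative. The single zero eigenvalue shows the graph is connected.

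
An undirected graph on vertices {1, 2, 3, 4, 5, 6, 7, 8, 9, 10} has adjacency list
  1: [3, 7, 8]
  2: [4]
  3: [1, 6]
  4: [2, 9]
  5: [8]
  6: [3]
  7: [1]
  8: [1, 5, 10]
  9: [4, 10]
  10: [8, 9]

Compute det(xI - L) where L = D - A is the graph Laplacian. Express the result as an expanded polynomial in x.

Each diagonal entry of L is the vertex degree and each off-diagonal entry is -1 where an edge is present, 0 otherwise; in the order [1, 2, 3, 4, 5, 6, 7, 8, 9, 10] the diagonal is [3, 1, 2, 2, 1, 1, 1, 3, 2, 2]. L has integer entries, so p(x) = det(xI - L) has integer coefficients. Expanding the determinant yields x^10 - 18x^9 + 134x^8 - 536x^7 + 1253x^6 - 1746x^5 + 1421x^4 - 636x^3 + 137x^2 - 10x. The constant term is 0 because L is singular (the all-ones vector lies in its kernel). There is one zero in the spectrum, matching the 1 component.

x^10 - 18x^9 + 134x^8 - 536x^7 + 1253x^6 - 1746x^5 + 1421x^4 - 636x^3 + 137x^2 - 10x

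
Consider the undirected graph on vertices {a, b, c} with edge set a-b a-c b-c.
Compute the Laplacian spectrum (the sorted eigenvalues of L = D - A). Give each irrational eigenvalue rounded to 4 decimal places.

[0, 3, 3]

Each diagonal entry of L is the vertex degree and each off-diagonal entry is -1 where an edge is present, 0 otherwise; in the order [a, b, c] the diagonal is [2, 2, 2]. Diagonalising L (or applying a numerical eigensolver to the 3x3 matrix) gives the spectrum above. There is one zero in the spectrum, matching the 1 component. The eigenvalues sum to 6, which equals trace(L) = 2|E|.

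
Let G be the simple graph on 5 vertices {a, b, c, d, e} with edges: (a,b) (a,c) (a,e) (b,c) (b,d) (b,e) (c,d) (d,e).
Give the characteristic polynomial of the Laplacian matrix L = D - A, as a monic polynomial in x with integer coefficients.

With the vertex order [a, b, c, d, e], the degrees are [3, 4, 3, 3, 3], giving D = diag(3, 4, 3, 3, 3) and L = D - A. L has integer entries, so p(x) = det(xI - L) has integer coefficients. Expanding the determinant yields x^5 - 16x^4 + 94x^3 - 240x^2 + 225x. The coefficient of x^4 equals -trace(L) = -16, matching the sum of degrees. By the matrix-tree theorem the graph has (1/5) * product of the nonzero eigenvalues = 45 spanning trees. The largest eigenvalue, 5, is at most the vertex count 5.

x^5 - 16x^4 + 94x^3 - 240x^2 + 225x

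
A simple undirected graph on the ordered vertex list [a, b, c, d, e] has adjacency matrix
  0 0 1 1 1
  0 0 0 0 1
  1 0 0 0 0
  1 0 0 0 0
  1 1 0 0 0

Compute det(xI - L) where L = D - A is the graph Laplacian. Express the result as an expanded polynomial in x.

Each diagonal entry of L is the vertex degree and each off-diagonal entry is -1 where an edge is present, 0 otherwise; in the order [a, b, c, d, e] the diagonal is [3, 1, 1, 1, 2]. Computing det(xI - L) by cofactor expansion (or equivalently via sum-over-permutations) gives x^5 - 8x^4 + 20x^3 - 18x^2 + 5x. The coefficient of x^4 equals -trace(L) = -8, matching the sum of degrees.

x^5 - 8x^4 + 20x^3 - 18x^2 + 5x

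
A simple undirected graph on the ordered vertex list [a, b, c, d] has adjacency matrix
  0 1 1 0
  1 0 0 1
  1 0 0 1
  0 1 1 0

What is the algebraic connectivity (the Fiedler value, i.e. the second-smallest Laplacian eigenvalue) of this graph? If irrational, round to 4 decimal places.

2

Each diagonal entry of L is the vertex degree and each off-diagonal entry is -1 where an edge is present, 0 otherwise; in the order [a, b, c, d] the diagonal is [2, 2, 2, 2]. The sorted Laplacian eigenvalues are [0, 2, 2, 4]; the algebraic connectivity is the second entry, 2.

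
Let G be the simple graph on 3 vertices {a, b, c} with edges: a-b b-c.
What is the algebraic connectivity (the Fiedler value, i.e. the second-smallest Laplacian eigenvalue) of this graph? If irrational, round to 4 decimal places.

1

Reading degrees in the order [a, b, c] gives [1, 2, 1]; set D = diag(1, 2, 1) and form L = D - A. The sorted Laplacian eigenvalues are [0, 1, 3]; the algebraic connectivity is the second entry, 1. By the matrix-tree theorem the graph has (1/3) * product of the nonzero eigenvalues = 1 spanning tree.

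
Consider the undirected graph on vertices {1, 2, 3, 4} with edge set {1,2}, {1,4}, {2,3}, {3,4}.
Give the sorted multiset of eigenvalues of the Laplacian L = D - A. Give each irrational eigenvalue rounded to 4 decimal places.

[0, 2, 2, 4]

With the vertex order [1, 2, 3, 4], the degrees are [2, 2, 2, 2], giving D = diag(2, 2, 2, 2) and L = D - A. Since every row of L sums to 0, the all-ones vector is in the kernel and 0 is an eigenvalue. There is one zero in the spectrum, matching the 1 component. The largest eigenvalue, 4, is at most the vertex count 4.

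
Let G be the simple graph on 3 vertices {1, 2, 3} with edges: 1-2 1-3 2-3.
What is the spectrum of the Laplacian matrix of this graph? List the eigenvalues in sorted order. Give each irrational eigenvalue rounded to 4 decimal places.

Reading degrees in the order [1, 2, 3] gives [2, 2, 2]; set D = diag(2, 2, 2) and form L = D - A. Diagonalising L (or applying a numerical eigensolver to the 3x3 matrix) gives the spectrum above. The largest eigenvalue, 3, is at most the vertex count 3. The eigenvalues sum to 6, which equals trace(L) = 2|E|.

[0, 3, 3]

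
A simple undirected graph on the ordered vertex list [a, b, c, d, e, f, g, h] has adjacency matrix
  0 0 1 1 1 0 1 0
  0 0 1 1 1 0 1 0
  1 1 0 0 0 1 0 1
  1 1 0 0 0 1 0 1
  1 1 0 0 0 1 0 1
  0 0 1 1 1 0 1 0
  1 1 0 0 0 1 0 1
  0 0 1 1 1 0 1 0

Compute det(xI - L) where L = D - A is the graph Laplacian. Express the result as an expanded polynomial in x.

x^8 - 32x^7 + 432x^6 - 3200x^5 + 14080x^4 - 36864x^3 + 53248x^2 - 32768x

Reading degrees in the order [a, b, c, d, e, f, g, h] gives [4, 4, 4, 4, 4, 4, 4, 4]; set D = diag(4, 4, 4, 4, 4, 4, 4, 4) and form L = D - A. Computing det(xI - L) by cofactor expansion (or equivalently via sum-over-permutations) gives x^8 - 32x^7 + 432x^6 - 3200x^5 + 14080x^4 - 36864x^3 + 53248x^2 - 32768x. The constant term is 0 because L is singular (the all-ones vector lies in its kernel). By the matrix-tree theorem the graph has (1/8) * product of the nonzero eigenvalues = 4096 spanning trees. The largest eigenvalue, 8, is at most the vertex count 8.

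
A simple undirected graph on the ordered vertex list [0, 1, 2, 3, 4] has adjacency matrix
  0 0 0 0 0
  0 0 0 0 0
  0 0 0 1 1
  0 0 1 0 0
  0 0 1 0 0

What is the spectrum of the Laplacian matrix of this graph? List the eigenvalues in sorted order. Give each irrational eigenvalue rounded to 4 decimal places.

Reading degrees in the order [0, 1, 2, 3, 4] gives [0, 0, 2, 1, 1]; set D = diag(0, 0, 2, 1, 1) and form L = D - A. Since every row of L sums to 0, the all-ones vector is in the kernel and 0 is an eigenvalue. The 3 zero eigenvalues correspond to the 3 connected components. The eigenvalues sum to 4, which equals trace(L) = 2|E|.

[0, 0, 0, 1, 3]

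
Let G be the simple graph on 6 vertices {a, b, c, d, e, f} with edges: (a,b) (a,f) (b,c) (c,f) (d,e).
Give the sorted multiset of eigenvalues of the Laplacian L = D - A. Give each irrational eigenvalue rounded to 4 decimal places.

Reading degrees in the order [a, b, c, d, e, f] gives [2, 2, 2, 1, 1, 2]; set D = diag(2, 2, 2, 1, 1, 2) and form L = D - A. The multiplicity of 0 as a Laplacian eigenvalue equals the number of connected components. The 2 zero eigenvalues correspond to the 2 connected components. The largest eigenvalue, 4, is at most the vertex count 6.

[0, 0, 2, 2, 2, 4]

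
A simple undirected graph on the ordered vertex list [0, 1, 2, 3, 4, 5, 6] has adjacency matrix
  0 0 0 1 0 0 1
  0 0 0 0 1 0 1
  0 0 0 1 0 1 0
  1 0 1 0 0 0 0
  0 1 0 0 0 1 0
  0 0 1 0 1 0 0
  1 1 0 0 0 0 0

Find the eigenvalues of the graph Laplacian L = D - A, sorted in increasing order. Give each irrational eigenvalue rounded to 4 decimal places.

Reading degrees in the order [0, 1, 2, 3, 4, 5, 6] gives [2, 2, 2, 2, 2, 2, 2]; set D = diag(2, 2, 2, 2, 2, 2, 2) and form L = D - A. L is symmetric positive semidefinite, so every eigenvalue is real and nonnegative. The single zero eigenvalue shows the graph is connected. There is one zero in the spectrum, matching the 1 component. The eigenvalues sum to 14, which equals trace(L) = 2|E|.

[0, 0.7530, 0.7530, 2.4450, 2.4450, 3.8019, 3.8019]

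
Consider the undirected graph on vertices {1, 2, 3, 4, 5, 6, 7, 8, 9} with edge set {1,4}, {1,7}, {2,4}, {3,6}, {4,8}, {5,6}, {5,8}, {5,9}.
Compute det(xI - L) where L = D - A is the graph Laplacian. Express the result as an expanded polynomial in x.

With the vertex order [1, 2, 3, 4, 5, 6, 7, 8, 9], the degrees are [2, 1, 1, 3, 3, 2, 1, 2, 1], giving D = diag(2, 1, 1, 3, 3, 2, 1, 2, 1) and L = D - A. Computing det(xI - L) by cofactor expansion (or equivalently via sum-over-permutations) gives x^9 - 16x^8 + 103x^7 - 344x^6 + 642x^5 - 672x^4 + 376x^3 - 100x^2 + 9x. The coefficient of x^8 equals -trace(L) = -16, matching the sum of degrees.

x^9 - 16x^8 + 103x^7 - 344x^6 + 642x^5 - 672x^4 + 376x^3 - 100x^2 + 9x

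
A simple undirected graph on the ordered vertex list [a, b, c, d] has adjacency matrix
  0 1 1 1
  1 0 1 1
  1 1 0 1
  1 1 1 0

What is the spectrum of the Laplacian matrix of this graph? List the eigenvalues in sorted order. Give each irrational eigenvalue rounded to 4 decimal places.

Each diagonal entry of L is the vertex degree and each off-diagonal entry is -1 where an edge is present, 0 otherwise; in the order [a, b, c, d] the diagonal is [3, 3, 3, 3]. L is symmetric positive semidefinite, so every eigenvalue is real and nonnegative. The eigenvalues sum to 12, which equals trace(L) = 2|E|.

[0, 4, 4, 4]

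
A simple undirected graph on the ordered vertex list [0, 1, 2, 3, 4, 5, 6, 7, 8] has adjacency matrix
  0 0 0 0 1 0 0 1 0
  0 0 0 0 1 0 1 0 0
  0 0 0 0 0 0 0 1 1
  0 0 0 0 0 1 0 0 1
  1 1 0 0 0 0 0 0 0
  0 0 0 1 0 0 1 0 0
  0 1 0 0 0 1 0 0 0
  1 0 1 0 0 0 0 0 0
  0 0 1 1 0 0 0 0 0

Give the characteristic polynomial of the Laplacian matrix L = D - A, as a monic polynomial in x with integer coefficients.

Each diagonal entry of L is the vertex degree and each off-diagonal entry is -1 where an edge is present, 0 otherwise; in the order [0, 1, 2, 3, 4, 5, 6, 7, 8] the diagonal is [2, 2, 2, 2, 2, 2, 2, 2, 2]. L has integer entries, so p(x) = det(xI - L) has integer coefficients. Expanding the determinant yields x^9 - 18x^8 + 135x^7 - 546x^6 + 1287x^5 - 1782x^4 + 1386x^3 - 540x^2 + 81x. Since p(0) = det(-L) = 0, x divides p(x).

x^9 - 18x^8 + 135x^7 - 546x^6 + 1287x^5 - 1782x^4 + 1386x^3 - 540x^2 + 81x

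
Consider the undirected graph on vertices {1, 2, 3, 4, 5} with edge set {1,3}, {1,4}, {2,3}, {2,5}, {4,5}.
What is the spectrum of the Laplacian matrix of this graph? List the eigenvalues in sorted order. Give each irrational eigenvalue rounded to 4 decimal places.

[0, 1.3820, 1.3820, 3.6180, 3.6180]

Reading degrees in the order [1, 2, 3, 4, 5] gives [2, 2, 2, 2, 2]; set D = diag(2, 2, 2, 2, 2) and form L = D - A. L is symmetric positive semidefinite, so every eigenvalue is real and nonnegative. The largest eigenvalue, 3.6180, is at most the vertex count 5. There is one zero in the spectrum, matching the 1 component.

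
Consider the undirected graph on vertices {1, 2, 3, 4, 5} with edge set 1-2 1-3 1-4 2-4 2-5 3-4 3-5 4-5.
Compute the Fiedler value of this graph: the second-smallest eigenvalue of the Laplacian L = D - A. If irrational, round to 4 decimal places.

With the vertex order [1, 2, 3, 4, 5], the degrees are [3, 3, 3, 4, 3], giving D = diag(3, 3, 3, 4, 3) and L = D - A. The sorted Laplacian eigenvalues are [0, 3, 3, 5, 5]; the algebraic connectivity is the second entry, 3. The largest eigenvalue, 5, is at most the vertex count 5. By the matrix-tree theorem the graph has (1/5) * product of the nonzero eigenvalues = 45 spanning trees.

3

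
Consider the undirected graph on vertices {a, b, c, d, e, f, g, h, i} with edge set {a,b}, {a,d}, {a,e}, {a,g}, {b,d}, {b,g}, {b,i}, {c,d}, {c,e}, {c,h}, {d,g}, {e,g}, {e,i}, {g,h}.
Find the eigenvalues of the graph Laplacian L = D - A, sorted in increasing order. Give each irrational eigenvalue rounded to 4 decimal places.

With the vertex order [a, b, c, d, e, f, g, h, i], the degrees are [4, 4, 3, 4, 4, 0, 5, 2, 2], giving D = diag(4, 4, 3, 4, 4, 0, 5, 2, 2) and L = D - A. Since every row of L sums to 0, the all-ones vector is in the kernel and 0 is an eigenvalue. The 2 zero eigenvalues correspond to the 2 connected components. There are 2 zeros in the spectrum, matching the 2 components.

[0, 0, 1.3916, 2.2194, 3.0442, 3.8342, 5.3695, 5.5067, 6.6342]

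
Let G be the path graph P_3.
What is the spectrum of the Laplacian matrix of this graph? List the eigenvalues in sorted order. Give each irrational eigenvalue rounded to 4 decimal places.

The graph has 3 vertices and degree multiset [2, 1, 1]; D is the diagonal matrix of degrees and L = D - A. Diagonalising L (or applying a numerical eigensolver to the 3x3 matrix) gives the spectrum above. There is one zero in the spectrum, matching the 1 component.

[0, 1, 3]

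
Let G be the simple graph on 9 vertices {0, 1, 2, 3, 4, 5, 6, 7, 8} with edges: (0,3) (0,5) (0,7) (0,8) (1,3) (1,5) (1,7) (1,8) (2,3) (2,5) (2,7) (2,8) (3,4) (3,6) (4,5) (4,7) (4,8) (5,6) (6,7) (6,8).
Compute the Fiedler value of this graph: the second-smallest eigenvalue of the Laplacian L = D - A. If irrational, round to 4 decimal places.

With the vertex order [0, 1, 2, 3, 4, 5, 6, 7, 8], the degrees are [4, 4, 4, 5, 4, 5, 4, 5, 5], giving D = diag(4, 4, 4, 5, 4, 5, 4, 5, 5) and L = D - A. The smallest Laplacian eigenvalue is always 0. The next one, lambda_2 = 4, measures how hard the graph is to disconnect: larger values mean better connectivity. By the matrix-tree theorem the graph has (1/9) * product of the nonzero eigenvalues = 32000 spanning trees. The eigenvalues sum to 40, which equals trace(L) = 2|E|.

4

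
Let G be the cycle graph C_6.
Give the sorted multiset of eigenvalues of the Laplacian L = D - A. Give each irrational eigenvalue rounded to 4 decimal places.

[0, 1, 1, 3, 3, 4]

The graph has 6 vertices and degree multiset [2, 2, 2, 2, 2, 2]; D is the diagonal matrix of degrees and L = D - A. L is symmetric positive semidefinite, so every eigenvalue is real and nonnegative. The single zero eigenvalue shows the graph is connected. The largest eigenvalue, 4, is at most the vertex count 6. The eigenvalues sum to 12, which equals trace(L) = 2|E|.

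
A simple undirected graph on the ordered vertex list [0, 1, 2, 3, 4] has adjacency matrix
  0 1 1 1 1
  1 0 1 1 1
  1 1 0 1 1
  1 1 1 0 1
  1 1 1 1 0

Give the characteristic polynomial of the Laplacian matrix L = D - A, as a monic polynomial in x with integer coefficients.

Reading degrees in the order [0, 1, 2, 3, 4] gives [4, 4, 4, 4, 4]; set D = diag(4, 4, 4, 4, 4) and form L = D - A. Computing det(xI - L) by cofactor expansion (or equivalently via sum-over-permutations) gives x^5 - 20x^4 + 150x^3 - 500x^2 + 625x. The coefficient of x^4 equals -trace(L) = -20, matching the sum of degrees. The largest eigenvalue, 5, is at most the vertex count 5.

x^5 - 20x^4 + 150x^3 - 500x^2 + 625x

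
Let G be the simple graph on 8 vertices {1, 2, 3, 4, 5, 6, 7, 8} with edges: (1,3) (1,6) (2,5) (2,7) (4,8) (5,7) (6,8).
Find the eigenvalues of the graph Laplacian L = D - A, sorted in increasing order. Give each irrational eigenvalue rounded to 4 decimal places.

[0, 0, 0.3820, 1.3820, 2.6180, 3, 3, 3.6180]

Reading degrees in the order [1, 2, 3, 4, 5, 6, 7, 8] gives [2, 2, 1, 1, 2, 2, 2, 2]; set D = diag(2, 2, 1, 1, 2, 2, 2, 2) and form L = D - A. Since every row of L sums to 0, the all-ones vector is in the kernel and 0 is an eigenvalue. The 2 zero eigenvalues correspond to the 2 connected components. The largest eigenvalue, 3.6180, is at most the vertex count 8.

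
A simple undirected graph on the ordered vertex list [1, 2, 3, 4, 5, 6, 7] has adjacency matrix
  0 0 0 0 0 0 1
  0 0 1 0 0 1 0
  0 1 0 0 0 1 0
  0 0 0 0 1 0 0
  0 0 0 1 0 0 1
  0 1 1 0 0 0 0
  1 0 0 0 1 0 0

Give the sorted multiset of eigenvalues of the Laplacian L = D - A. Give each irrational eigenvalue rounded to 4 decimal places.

Each diagonal entry of L is the vertex degree and each off-diagonal entry is -1 where an edge is present, 0 otherwise; in the order [1, 2, 3, 4, 5, 6, 7] the diagonal is [1, 2, 2, 1, 2, 2, 2]. Diagonalising L (or applying a numerical eigensolver to the 7x7 matrix) gives the spectrum above. The 2 zero eigenvalues correspond to the 2 connected components. There are 2 zeros in the spectrum, matching the 2 components. The largest eigenvalue, 3.4142, is at most the vertex count 7.

[0, 0, 0.5858, 2, 3, 3, 3.4142]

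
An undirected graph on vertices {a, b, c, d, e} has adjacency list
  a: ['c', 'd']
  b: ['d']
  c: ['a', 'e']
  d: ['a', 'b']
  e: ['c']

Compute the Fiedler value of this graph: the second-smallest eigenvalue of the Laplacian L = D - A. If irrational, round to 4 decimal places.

0.3820

Each diagonal entry of L is the vertex degree and each off-diagonal entry is -1 where an edge is present, 0 otherwise; in the order [a, b, c, d, e] the diagonal is [2, 1, 2, 2, 1]. The sorted Laplacian eigenvalues are [0, 0.3820, 1.3820, 2.6180, 3.6180]; the algebraic connectivity is the second entry, 0.3820. By the matrix-tree theorem the graph has (1/5) * product of the nonzero eigenvalues = 1 spanning tree.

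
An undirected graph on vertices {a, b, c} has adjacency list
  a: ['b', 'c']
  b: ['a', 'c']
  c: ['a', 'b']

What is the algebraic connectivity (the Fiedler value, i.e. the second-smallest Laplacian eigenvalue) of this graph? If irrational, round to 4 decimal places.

Each diagonal entry of L is the vertex degree and each off-diagonal entry is -1 where an edge is present, 0 otherwise; in the order [a, b, c] the diagonal is [2, 2, 2]. Computing the eigenvalues of L and sorting gives [0, 3, 3]. The Fiedler value lambda_2 = 3 is strictly positive, so the graph is connected. By the matrix-tree theorem the graph has (1/3) * product of the nonzero eigenvalues = 3 spanning trees.

3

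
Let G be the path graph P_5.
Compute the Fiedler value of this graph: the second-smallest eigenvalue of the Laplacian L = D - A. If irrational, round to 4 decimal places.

0.3820

The graph has 5 vertices and degree multiset [2, 2, 2, 1, 1]; D is the diagonal matrix of degrees and L = D - A. Computing the eigenvalues of L and sorting gives [0, 0.3820, 1.3820, 2.6180, 3.6180]. The Fiedler value lambda_2 = 0.3820 is strictly positive, so the graph is connected. The eigenvalues sum to 8, which equals trace(L) = 2|E|.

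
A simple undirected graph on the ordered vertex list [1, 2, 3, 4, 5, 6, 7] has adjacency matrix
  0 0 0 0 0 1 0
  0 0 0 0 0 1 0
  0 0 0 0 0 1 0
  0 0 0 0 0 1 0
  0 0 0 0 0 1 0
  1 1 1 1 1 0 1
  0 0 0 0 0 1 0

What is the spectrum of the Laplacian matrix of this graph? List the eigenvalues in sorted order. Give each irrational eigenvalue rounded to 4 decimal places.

[0, 1, 1, 1, 1, 1, 7]

With the vertex order [1, 2, 3, 4, 5, 6, 7], the degrees are [1, 1, 1, 1, 1, 6, 1], giving D = diag(1, 1, 1, 1, 1, 6, 1) and L = D - A. L is symmetric positive semidefinite, so every eigenvalue is real and nonnegative. The eigenvalues sum to 12, which equals trace(L) = 2|E|.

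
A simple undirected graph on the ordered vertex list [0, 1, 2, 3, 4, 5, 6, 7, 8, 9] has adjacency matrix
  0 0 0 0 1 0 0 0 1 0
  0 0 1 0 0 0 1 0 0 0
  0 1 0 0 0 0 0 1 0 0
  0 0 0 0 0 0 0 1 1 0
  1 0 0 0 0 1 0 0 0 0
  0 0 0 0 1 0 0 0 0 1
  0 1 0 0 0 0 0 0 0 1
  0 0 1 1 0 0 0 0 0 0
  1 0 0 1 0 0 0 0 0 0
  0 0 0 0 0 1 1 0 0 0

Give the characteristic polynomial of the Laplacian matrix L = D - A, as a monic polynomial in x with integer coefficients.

With the vertex order [0, 1, 2, 3, 4, 5, 6, 7, 8, 9], the degrees are [2, 2, 2, 2, 2, 2, 2, 2, 2, 2], giving D = diag(2, 2, 2, 2, 2, 2, 2, 2, 2, 2) and L = D - A. L has integer entries, so p(x) = det(xI - L) has integer coefficients. Expanding the determinant yields x^10 - 20x^9 + 170x^8 - 800x^7 + 2275x^6 - 4004x^5 + 4290x^4 - 2640x^3 + 825x^2 - 100x. Since p(0) = det(-L) = 0, x divides p(x). The largest eigenvalue, 4, is at most the vertex count 10. There is one zero in the spectrum, matching the 1 component.

x^10 - 20x^9 + 170x^8 - 800x^7 + 2275x^6 - 4004x^5 + 4290x^4 - 2640x^3 + 825x^2 - 100x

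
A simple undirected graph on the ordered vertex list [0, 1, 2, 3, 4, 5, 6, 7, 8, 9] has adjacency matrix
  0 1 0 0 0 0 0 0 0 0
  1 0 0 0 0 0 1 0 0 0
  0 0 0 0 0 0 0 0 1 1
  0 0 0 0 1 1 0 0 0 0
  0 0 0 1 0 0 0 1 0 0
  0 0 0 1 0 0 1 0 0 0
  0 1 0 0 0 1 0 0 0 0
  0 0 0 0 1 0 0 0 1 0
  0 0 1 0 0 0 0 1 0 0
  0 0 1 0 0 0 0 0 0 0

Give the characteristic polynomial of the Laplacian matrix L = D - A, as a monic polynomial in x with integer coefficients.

Reading degrees in the order [0, 1, 2, 3, 4, 5, 6, 7, 8, 9] gives [1, 2, 2, 2, 2, 2, 2, 2, 2, 1]; set D = diag(1, 2, 2, 2, 2, 2, 2, 2, 2, 1) and form L = D - A. Computing det(xI - L) by cofactor expansion (or equivalently via sum-over-permutations) gives x^10 - 18x^9 + 136x^8 - 560x^7 + 1365x^6 - 2002x^5 + 1716x^4 - 792x^3 + 165x^2 - 10x. Since p(0) = det(-L) = 0, x divides p(x). The eigenvalues sum to 18, which equals trace(L) = 2|E|.

x^10 - 18x^9 + 136x^8 - 560x^7 + 1365x^6 - 2002x^5 + 1716x^4 - 792x^3 + 165x^2 - 10x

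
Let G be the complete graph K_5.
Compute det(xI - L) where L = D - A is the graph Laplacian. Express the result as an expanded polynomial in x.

x^5 - 20x^4 + 150x^3 - 500x^2 + 625x

The graph has 5 vertices and degree multiset [4, 4, 4, 4, 4]; D is the diagonal matrix of degrees and L = D - A. L has integer entries, so p(x) = det(xI - L) has integer coefficients. Expanding the determinant yields x^5 - 20x^4 + 150x^3 - 500x^2 + 625x. The coefficient of x^4 equals -trace(L) = -20, matching the sum of degrees. There is one zero in the spectrum, matching the 1 component.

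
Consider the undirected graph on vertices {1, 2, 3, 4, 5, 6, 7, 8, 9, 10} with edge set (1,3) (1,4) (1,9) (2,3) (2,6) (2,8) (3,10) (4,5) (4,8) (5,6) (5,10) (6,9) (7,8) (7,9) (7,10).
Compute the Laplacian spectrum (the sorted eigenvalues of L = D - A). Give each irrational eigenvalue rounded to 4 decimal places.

Reading degrees in the order [1, 2, 3, 4, 5, 6, 7, 8, 9, 10] gives [3, 3, 3, 3, 3, 3, 3, 3, 3, 3]; set D = diag(3, 3, 3, 3, 3, 3, 3, 3, 3, 3) and form L = D - A. Since every row of L sums to 0, the all-ones vector is in the kernel and 0 is an eigenvalue. The single zero eigenvalue shows the graph is connected. The largest eigenvalue, 5, is at most the vertex count 10. There is one zero in the spectrum, matching the 1 component.

[0, 2, 2, 2, 2, 2, 5, 5, 5, 5]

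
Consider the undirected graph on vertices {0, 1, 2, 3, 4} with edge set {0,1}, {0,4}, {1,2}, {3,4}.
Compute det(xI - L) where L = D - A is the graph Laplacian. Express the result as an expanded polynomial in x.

x^5 - 8x^4 + 21x^3 - 20x^2 + 5x

With the vertex order [0, 1, 2, 3, 4], the degrees are [2, 2, 1, 1, 2], giving D = diag(2, 2, 1, 1, 2) and L = D - A. Computing det(xI - L) by cofactor expansion (or equivalently via sum-over-permutations) gives x^5 - 8x^4 + 21x^3 - 20x^2 + 5x. The constant term is 0 because L is singular (the all-ones vector lies in its kernel). There is one zero in the spectrum, matching the 1 component. The largest eigenvalue, 3.6180, is at most the vertex count 5.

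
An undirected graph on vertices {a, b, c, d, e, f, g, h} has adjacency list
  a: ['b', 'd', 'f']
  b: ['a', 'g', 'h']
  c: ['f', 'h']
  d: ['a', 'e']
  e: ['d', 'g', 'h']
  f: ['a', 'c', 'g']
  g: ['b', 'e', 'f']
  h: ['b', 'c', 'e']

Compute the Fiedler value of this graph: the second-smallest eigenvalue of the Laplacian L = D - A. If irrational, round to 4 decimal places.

1.2679

Each diagonal entry of L is the vertex degree and each off-diagonal entry is -1 where an edge is present, 0 otherwise; in the order [a, b, c, d, e, f, g, h] the diagonal is [3, 3, 2, 2, 3, 3, 3, 3]. Computing the eigenvalues of L and sorting gives [0, 1.2679, 2, 2, 2.5858, 4, 4.7321, 5.4142]. The Fiedler value lambda_2 = 1.2679 is strictly positive, so the graph is connected. The largest eigenvalue, 5.4142, is at most the vertex count 8. The eigenvalues sum to 22, which equals trace(L) = 2|E|.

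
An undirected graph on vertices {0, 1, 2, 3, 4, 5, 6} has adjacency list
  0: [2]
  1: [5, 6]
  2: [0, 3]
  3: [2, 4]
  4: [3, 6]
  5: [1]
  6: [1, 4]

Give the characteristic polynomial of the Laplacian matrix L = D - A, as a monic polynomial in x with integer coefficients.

x^7 - 12x^6 + 55x^5 - 120x^4 + 126x^3 - 56x^2 + 7x

With the vertex order [0, 1, 2, 3, 4, 5, 6], the degrees are [1, 2, 2, 2, 2, 1, 2], giving D = diag(1, 2, 2, 2, 2, 1, 2) and L = D - A. Computing det(xI - L) by cofactor expansion (or equivalently via sum-over-permutations) gives x^7 - 12x^6 + 55x^5 - 120x^4 + 126x^3 - 56x^2 + 7x. The coefficient of x^6 equals -trace(L) = -12, matching the sum of degrees. By the matrix-tree theorem the graph has (1/7) * product of the nonzero eigenvalues = 1 spanning tree. The largest eigenvalue, 3.8019, is at most the vertex count 7.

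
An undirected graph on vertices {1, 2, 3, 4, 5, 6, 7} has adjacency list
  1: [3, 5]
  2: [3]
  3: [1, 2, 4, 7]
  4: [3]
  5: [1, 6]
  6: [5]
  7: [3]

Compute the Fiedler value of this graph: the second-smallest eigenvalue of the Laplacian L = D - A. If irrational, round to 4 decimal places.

0.2955

Reading degrees in the order [1, 2, 3, 4, 5, 6, 7] gives [2, 1, 4, 1, 2, 1, 1]; set D = diag(2, 1, 4, 1, 2, 1, 1) and form L = D - A. The sorted Laplacian eigenvalues are [0, 0.2955, 1, 1, 1.4911, 3.1169, 5.0965]; the algebraic connectivity is the second entry, 0.2955. By the matrix-tree theorem the graph has (1/7) * product of the nonzero eigenvalues = 1 spanning tree. The eigenvalues sum to 12, which equals trace(L) = 2|E|.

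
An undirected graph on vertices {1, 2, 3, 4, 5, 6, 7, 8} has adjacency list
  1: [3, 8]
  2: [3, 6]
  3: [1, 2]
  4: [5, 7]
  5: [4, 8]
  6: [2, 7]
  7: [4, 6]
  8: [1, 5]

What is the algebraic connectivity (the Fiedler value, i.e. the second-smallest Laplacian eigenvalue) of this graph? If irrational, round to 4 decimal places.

Each diagonal entry of L is the vertex degree and each off-diagonal entry is -1 where an edge is present, 0 otherwise; in the order [1, 2, 3, 4, 5, 6, 7, 8] the diagonal is [2, 2, 2, 2, 2, 2, 2, 2]. Computing the eigenvalues of L and sorting gives [0, 0.5858, 0.5858, 2, 2, 3.4142, 3.4142, 4]. The Fiedler value lambda_2 = 0.5858 is strictly positive, so the graph is connected. By the matrix-tree theorem the graph has (1/8) * product of the nonzero eigenvalues = 8 spanning trees.

0.5858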